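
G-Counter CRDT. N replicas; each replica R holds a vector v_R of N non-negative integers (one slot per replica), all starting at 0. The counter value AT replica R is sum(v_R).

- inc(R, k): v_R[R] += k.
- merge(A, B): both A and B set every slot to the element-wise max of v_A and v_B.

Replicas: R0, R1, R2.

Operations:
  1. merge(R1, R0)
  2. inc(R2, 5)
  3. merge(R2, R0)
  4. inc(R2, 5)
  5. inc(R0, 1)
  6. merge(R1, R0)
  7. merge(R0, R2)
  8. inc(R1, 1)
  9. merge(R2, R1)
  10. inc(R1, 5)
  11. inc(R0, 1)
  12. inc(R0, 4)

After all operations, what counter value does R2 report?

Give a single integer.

Op 1: merge R1<->R0 -> R1=(0,0,0) R0=(0,0,0)
Op 2: inc R2 by 5 -> R2=(0,0,5) value=5
Op 3: merge R2<->R0 -> R2=(0,0,5) R0=(0,0,5)
Op 4: inc R2 by 5 -> R2=(0,0,10) value=10
Op 5: inc R0 by 1 -> R0=(1,0,5) value=6
Op 6: merge R1<->R0 -> R1=(1,0,5) R0=(1,0,5)
Op 7: merge R0<->R2 -> R0=(1,0,10) R2=(1,0,10)
Op 8: inc R1 by 1 -> R1=(1,1,5) value=7
Op 9: merge R2<->R1 -> R2=(1,1,10) R1=(1,1,10)
Op 10: inc R1 by 5 -> R1=(1,6,10) value=17
Op 11: inc R0 by 1 -> R0=(2,0,10) value=12
Op 12: inc R0 by 4 -> R0=(6,0,10) value=16

Answer: 12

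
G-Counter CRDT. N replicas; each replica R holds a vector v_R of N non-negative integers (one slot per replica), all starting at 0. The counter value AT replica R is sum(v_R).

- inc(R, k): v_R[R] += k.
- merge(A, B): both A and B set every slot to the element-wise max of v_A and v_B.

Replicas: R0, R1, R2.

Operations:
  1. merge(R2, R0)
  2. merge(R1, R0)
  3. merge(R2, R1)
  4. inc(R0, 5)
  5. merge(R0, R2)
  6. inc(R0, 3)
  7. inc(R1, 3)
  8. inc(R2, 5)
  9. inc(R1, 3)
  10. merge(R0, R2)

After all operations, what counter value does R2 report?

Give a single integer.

Op 1: merge R2<->R0 -> R2=(0,0,0) R0=(0,0,0)
Op 2: merge R1<->R0 -> R1=(0,0,0) R0=(0,0,0)
Op 3: merge R2<->R1 -> R2=(0,0,0) R1=(0,0,0)
Op 4: inc R0 by 5 -> R0=(5,0,0) value=5
Op 5: merge R0<->R2 -> R0=(5,0,0) R2=(5,0,0)
Op 6: inc R0 by 3 -> R0=(8,0,0) value=8
Op 7: inc R1 by 3 -> R1=(0,3,0) value=3
Op 8: inc R2 by 5 -> R2=(5,0,5) value=10
Op 9: inc R1 by 3 -> R1=(0,6,0) value=6
Op 10: merge R0<->R2 -> R0=(8,0,5) R2=(8,0,5)

Answer: 13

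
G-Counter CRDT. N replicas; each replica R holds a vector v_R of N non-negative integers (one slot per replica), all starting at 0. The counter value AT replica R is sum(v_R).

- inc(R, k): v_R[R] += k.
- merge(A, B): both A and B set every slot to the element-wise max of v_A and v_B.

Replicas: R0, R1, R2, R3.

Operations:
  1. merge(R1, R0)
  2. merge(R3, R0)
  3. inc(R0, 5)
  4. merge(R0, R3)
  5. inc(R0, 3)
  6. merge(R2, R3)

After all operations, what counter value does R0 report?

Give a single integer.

Op 1: merge R1<->R0 -> R1=(0,0,0,0) R0=(0,0,0,0)
Op 2: merge R3<->R0 -> R3=(0,0,0,0) R0=(0,0,0,0)
Op 3: inc R0 by 5 -> R0=(5,0,0,0) value=5
Op 4: merge R0<->R3 -> R0=(5,0,0,0) R3=(5,0,0,0)
Op 5: inc R0 by 3 -> R0=(8,0,0,0) value=8
Op 6: merge R2<->R3 -> R2=(5,0,0,0) R3=(5,0,0,0)

Answer: 8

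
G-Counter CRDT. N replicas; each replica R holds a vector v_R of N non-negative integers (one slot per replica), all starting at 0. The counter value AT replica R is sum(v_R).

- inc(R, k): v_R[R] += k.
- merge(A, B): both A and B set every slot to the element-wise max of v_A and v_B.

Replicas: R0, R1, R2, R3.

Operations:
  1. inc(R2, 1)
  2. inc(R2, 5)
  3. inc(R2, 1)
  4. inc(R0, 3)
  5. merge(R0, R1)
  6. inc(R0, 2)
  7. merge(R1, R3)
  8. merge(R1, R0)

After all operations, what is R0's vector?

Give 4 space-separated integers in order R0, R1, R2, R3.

Answer: 5 0 0 0

Derivation:
Op 1: inc R2 by 1 -> R2=(0,0,1,0) value=1
Op 2: inc R2 by 5 -> R2=(0,0,6,0) value=6
Op 3: inc R2 by 1 -> R2=(0,0,7,0) value=7
Op 4: inc R0 by 3 -> R0=(3,0,0,0) value=3
Op 5: merge R0<->R1 -> R0=(3,0,0,0) R1=(3,0,0,0)
Op 6: inc R0 by 2 -> R0=(5,0,0,0) value=5
Op 7: merge R1<->R3 -> R1=(3,0,0,0) R3=(3,0,0,0)
Op 8: merge R1<->R0 -> R1=(5,0,0,0) R0=(5,0,0,0)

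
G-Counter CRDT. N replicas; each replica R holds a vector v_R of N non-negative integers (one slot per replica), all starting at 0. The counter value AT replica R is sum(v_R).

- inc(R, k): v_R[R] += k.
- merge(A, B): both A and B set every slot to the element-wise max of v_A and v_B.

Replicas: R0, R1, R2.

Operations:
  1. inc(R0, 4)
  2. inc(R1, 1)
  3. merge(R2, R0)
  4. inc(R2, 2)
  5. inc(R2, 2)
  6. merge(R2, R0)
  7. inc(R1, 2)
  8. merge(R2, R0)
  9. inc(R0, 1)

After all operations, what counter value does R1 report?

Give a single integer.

Answer: 3

Derivation:
Op 1: inc R0 by 4 -> R0=(4,0,0) value=4
Op 2: inc R1 by 1 -> R1=(0,1,0) value=1
Op 3: merge R2<->R0 -> R2=(4,0,0) R0=(4,0,0)
Op 4: inc R2 by 2 -> R2=(4,0,2) value=6
Op 5: inc R2 by 2 -> R2=(4,0,4) value=8
Op 6: merge R2<->R0 -> R2=(4,0,4) R0=(4,0,4)
Op 7: inc R1 by 2 -> R1=(0,3,0) value=3
Op 8: merge R2<->R0 -> R2=(4,0,4) R0=(4,0,4)
Op 9: inc R0 by 1 -> R0=(5,0,4) value=9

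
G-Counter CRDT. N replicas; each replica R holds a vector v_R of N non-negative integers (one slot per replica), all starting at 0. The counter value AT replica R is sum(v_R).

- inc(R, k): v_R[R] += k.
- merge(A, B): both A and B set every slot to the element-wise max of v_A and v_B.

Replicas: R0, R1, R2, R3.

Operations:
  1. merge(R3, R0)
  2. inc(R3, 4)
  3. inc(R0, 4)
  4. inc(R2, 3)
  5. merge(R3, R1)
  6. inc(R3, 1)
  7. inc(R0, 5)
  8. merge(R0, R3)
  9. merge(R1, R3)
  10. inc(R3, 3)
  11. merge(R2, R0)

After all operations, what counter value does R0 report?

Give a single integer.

Answer: 17

Derivation:
Op 1: merge R3<->R0 -> R3=(0,0,0,0) R0=(0,0,0,0)
Op 2: inc R3 by 4 -> R3=(0,0,0,4) value=4
Op 3: inc R0 by 4 -> R0=(4,0,0,0) value=4
Op 4: inc R2 by 3 -> R2=(0,0,3,0) value=3
Op 5: merge R3<->R1 -> R3=(0,0,0,4) R1=(0,0,0,4)
Op 6: inc R3 by 1 -> R3=(0,0,0,5) value=5
Op 7: inc R0 by 5 -> R0=(9,0,0,0) value=9
Op 8: merge R0<->R3 -> R0=(9,0,0,5) R3=(9,0,0,5)
Op 9: merge R1<->R3 -> R1=(9,0,0,5) R3=(9,0,0,5)
Op 10: inc R3 by 3 -> R3=(9,0,0,8) value=17
Op 11: merge R2<->R0 -> R2=(9,0,3,5) R0=(9,0,3,5)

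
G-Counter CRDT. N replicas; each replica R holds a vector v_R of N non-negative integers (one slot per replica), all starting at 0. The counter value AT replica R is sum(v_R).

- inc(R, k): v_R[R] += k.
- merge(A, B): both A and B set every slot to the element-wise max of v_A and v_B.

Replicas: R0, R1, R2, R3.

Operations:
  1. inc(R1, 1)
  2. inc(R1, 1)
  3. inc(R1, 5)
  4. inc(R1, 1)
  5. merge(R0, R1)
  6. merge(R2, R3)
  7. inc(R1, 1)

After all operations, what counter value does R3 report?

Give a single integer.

Op 1: inc R1 by 1 -> R1=(0,1,0,0) value=1
Op 2: inc R1 by 1 -> R1=(0,2,0,0) value=2
Op 3: inc R1 by 5 -> R1=(0,7,0,0) value=7
Op 4: inc R1 by 1 -> R1=(0,8,0,0) value=8
Op 5: merge R0<->R1 -> R0=(0,8,0,0) R1=(0,8,0,0)
Op 6: merge R2<->R3 -> R2=(0,0,0,0) R3=(0,0,0,0)
Op 7: inc R1 by 1 -> R1=(0,9,0,0) value=9

Answer: 0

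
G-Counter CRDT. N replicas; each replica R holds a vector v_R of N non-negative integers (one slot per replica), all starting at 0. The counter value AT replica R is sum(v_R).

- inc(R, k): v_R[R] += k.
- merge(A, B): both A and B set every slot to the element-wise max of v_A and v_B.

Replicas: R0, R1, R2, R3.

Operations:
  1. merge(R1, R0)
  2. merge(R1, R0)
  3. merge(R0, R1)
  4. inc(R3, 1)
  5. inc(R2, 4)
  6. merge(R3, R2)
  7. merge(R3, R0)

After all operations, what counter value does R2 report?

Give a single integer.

Op 1: merge R1<->R0 -> R1=(0,0,0,0) R0=(0,0,0,0)
Op 2: merge R1<->R0 -> R1=(0,0,0,0) R0=(0,0,0,0)
Op 3: merge R0<->R1 -> R0=(0,0,0,0) R1=(0,0,0,0)
Op 4: inc R3 by 1 -> R3=(0,0,0,1) value=1
Op 5: inc R2 by 4 -> R2=(0,0,4,0) value=4
Op 6: merge R3<->R2 -> R3=(0,0,4,1) R2=(0,0,4,1)
Op 7: merge R3<->R0 -> R3=(0,0,4,1) R0=(0,0,4,1)

Answer: 5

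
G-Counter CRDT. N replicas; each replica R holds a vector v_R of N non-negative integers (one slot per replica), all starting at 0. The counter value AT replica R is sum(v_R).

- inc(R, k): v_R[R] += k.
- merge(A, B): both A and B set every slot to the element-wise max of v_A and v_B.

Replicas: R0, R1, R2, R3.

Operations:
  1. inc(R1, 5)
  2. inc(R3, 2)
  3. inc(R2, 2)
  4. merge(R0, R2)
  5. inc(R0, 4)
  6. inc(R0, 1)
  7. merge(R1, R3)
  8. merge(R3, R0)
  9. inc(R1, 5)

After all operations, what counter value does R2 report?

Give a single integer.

Op 1: inc R1 by 5 -> R1=(0,5,0,0) value=5
Op 2: inc R3 by 2 -> R3=(0,0,0,2) value=2
Op 3: inc R2 by 2 -> R2=(0,0,2,0) value=2
Op 4: merge R0<->R2 -> R0=(0,0,2,0) R2=(0,0,2,0)
Op 5: inc R0 by 4 -> R0=(4,0,2,0) value=6
Op 6: inc R0 by 1 -> R0=(5,0,2,0) value=7
Op 7: merge R1<->R3 -> R1=(0,5,0,2) R3=(0,5,0,2)
Op 8: merge R3<->R0 -> R3=(5,5,2,2) R0=(5,5,2,2)
Op 9: inc R1 by 5 -> R1=(0,10,0,2) value=12

Answer: 2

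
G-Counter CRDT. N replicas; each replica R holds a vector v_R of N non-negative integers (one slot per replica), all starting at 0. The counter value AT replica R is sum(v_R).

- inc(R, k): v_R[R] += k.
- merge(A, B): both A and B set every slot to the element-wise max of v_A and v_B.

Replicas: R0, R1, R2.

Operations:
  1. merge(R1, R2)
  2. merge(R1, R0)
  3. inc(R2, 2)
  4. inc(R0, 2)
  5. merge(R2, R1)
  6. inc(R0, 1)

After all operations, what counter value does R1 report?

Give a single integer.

Answer: 2

Derivation:
Op 1: merge R1<->R2 -> R1=(0,0,0) R2=(0,0,0)
Op 2: merge R1<->R0 -> R1=(0,0,0) R0=(0,0,0)
Op 3: inc R2 by 2 -> R2=(0,0,2) value=2
Op 4: inc R0 by 2 -> R0=(2,0,0) value=2
Op 5: merge R2<->R1 -> R2=(0,0,2) R1=(0,0,2)
Op 6: inc R0 by 1 -> R0=(3,0,0) value=3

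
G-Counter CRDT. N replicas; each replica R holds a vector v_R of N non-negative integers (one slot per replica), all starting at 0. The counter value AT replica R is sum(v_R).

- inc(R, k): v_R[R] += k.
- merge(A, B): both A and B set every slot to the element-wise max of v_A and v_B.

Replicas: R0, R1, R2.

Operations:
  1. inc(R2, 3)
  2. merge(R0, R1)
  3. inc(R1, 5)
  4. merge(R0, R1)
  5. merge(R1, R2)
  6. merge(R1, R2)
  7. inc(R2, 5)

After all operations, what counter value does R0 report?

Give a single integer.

Op 1: inc R2 by 3 -> R2=(0,0,3) value=3
Op 2: merge R0<->R1 -> R0=(0,0,0) R1=(0,0,0)
Op 3: inc R1 by 5 -> R1=(0,5,0) value=5
Op 4: merge R0<->R1 -> R0=(0,5,0) R1=(0,5,0)
Op 5: merge R1<->R2 -> R1=(0,5,3) R2=(0,5,3)
Op 6: merge R1<->R2 -> R1=(0,5,3) R2=(0,5,3)
Op 7: inc R2 by 5 -> R2=(0,5,8) value=13

Answer: 5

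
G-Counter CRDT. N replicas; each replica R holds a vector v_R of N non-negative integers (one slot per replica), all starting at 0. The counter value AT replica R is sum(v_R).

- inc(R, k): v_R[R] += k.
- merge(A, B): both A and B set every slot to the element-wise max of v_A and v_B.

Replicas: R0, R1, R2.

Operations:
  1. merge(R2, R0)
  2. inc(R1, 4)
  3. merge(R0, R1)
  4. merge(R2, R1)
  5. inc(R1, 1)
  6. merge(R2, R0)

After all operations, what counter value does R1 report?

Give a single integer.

Answer: 5

Derivation:
Op 1: merge R2<->R0 -> R2=(0,0,0) R0=(0,0,0)
Op 2: inc R1 by 4 -> R1=(0,4,0) value=4
Op 3: merge R0<->R1 -> R0=(0,4,0) R1=(0,4,0)
Op 4: merge R2<->R1 -> R2=(0,4,0) R1=(0,4,0)
Op 5: inc R1 by 1 -> R1=(0,5,0) value=5
Op 6: merge R2<->R0 -> R2=(0,4,0) R0=(0,4,0)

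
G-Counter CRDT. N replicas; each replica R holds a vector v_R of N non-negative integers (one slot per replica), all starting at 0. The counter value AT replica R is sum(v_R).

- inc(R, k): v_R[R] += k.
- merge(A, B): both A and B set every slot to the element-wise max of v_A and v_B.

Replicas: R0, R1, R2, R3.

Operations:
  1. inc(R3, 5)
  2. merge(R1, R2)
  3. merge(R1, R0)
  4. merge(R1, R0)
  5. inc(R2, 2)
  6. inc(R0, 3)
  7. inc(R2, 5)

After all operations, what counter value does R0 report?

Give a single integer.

Answer: 3

Derivation:
Op 1: inc R3 by 5 -> R3=(0,0,0,5) value=5
Op 2: merge R1<->R2 -> R1=(0,0,0,0) R2=(0,0,0,0)
Op 3: merge R1<->R0 -> R1=(0,0,0,0) R0=(0,0,0,0)
Op 4: merge R1<->R0 -> R1=(0,0,0,0) R0=(0,0,0,0)
Op 5: inc R2 by 2 -> R2=(0,0,2,0) value=2
Op 6: inc R0 by 3 -> R0=(3,0,0,0) value=3
Op 7: inc R2 by 5 -> R2=(0,0,7,0) value=7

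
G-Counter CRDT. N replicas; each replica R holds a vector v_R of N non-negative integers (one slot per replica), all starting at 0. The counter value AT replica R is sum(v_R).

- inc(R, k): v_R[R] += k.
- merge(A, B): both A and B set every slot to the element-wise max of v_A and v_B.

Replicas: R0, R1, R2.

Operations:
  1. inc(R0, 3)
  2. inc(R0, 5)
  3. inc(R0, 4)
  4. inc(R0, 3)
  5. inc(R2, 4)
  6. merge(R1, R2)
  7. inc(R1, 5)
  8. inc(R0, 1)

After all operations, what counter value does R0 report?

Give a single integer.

Op 1: inc R0 by 3 -> R0=(3,0,0) value=3
Op 2: inc R0 by 5 -> R0=(8,0,0) value=8
Op 3: inc R0 by 4 -> R0=(12,0,0) value=12
Op 4: inc R0 by 3 -> R0=(15,0,0) value=15
Op 5: inc R2 by 4 -> R2=(0,0,4) value=4
Op 6: merge R1<->R2 -> R1=(0,0,4) R2=(0,0,4)
Op 7: inc R1 by 5 -> R1=(0,5,4) value=9
Op 8: inc R0 by 1 -> R0=(16,0,0) value=16

Answer: 16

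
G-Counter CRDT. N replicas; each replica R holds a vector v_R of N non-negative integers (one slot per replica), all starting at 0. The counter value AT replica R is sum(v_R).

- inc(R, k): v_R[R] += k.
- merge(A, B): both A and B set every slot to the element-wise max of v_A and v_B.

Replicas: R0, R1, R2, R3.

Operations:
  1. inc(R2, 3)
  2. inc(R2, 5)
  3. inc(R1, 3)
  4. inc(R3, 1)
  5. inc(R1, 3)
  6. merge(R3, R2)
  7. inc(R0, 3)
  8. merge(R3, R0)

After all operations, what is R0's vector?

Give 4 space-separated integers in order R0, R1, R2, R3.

Answer: 3 0 8 1

Derivation:
Op 1: inc R2 by 3 -> R2=(0,0,3,0) value=3
Op 2: inc R2 by 5 -> R2=(0,0,8,0) value=8
Op 3: inc R1 by 3 -> R1=(0,3,0,0) value=3
Op 4: inc R3 by 1 -> R3=(0,0,0,1) value=1
Op 5: inc R1 by 3 -> R1=(0,6,0,0) value=6
Op 6: merge R3<->R2 -> R3=(0,0,8,1) R2=(0,0,8,1)
Op 7: inc R0 by 3 -> R0=(3,0,0,0) value=3
Op 8: merge R3<->R0 -> R3=(3,0,8,1) R0=(3,0,8,1)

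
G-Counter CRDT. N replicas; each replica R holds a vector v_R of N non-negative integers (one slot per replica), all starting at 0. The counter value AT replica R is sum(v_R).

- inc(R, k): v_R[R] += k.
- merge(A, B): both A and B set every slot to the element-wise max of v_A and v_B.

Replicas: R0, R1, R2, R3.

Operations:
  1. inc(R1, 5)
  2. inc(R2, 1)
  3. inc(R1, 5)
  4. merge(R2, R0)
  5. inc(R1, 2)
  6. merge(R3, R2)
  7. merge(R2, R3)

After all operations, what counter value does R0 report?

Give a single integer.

Answer: 1

Derivation:
Op 1: inc R1 by 5 -> R1=(0,5,0,0) value=5
Op 2: inc R2 by 1 -> R2=(0,0,1,0) value=1
Op 3: inc R1 by 5 -> R1=(0,10,0,0) value=10
Op 4: merge R2<->R0 -> R2=(0,0,1,0) R0=(0,0,1,0)
Op 5: inc R1 by 2 -> R1=(0,12,0,0) value=12
Op 6: merge R3<->R2 -> R3=(0,0,1,0) R2=(0,0,1,0)
Op 7: merge R2<->R3 -> R2=(0,0,1,0) R3=(0,0,1,0)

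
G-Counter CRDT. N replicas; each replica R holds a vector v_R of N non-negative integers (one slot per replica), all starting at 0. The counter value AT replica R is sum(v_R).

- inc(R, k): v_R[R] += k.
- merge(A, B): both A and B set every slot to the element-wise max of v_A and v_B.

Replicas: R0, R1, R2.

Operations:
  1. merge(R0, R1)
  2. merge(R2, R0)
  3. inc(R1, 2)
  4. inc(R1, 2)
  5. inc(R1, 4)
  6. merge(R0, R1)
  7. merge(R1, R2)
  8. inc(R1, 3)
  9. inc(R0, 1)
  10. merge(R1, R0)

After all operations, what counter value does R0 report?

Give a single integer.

Answer: 12

Derivation:
Op 1: merge R0<->R1 -> R0=(0,0,0) R1=(0,0,0)
Op 2: merge R2<->R0 -> R2=(0,0,0) R0=(0,0,0)
Op 3: inc R1 by 2 -> R1=(0,2,0) value=2
Op 4: inc R1 by 2 -> R1=(0,4,0) value=4
Op 5: inc R1 by 4 -> R1=(0,8,0) value=8
Op 6: merge R0<->R1 -> R0=(0,8,0) R1=(0,8,0)
Op 7: merge R1<->R2 -> R1=(0,8,0) R2=(0,8,0)
Op 8: inc R1 by 3 -> R1=(0,11,0) value=11
Op 9: inc R0 by 1 -> R0=(1,8,0) value=9
Op 10: merge R1<->R0 -> R1=(1,11,0) R0=(1,11,0)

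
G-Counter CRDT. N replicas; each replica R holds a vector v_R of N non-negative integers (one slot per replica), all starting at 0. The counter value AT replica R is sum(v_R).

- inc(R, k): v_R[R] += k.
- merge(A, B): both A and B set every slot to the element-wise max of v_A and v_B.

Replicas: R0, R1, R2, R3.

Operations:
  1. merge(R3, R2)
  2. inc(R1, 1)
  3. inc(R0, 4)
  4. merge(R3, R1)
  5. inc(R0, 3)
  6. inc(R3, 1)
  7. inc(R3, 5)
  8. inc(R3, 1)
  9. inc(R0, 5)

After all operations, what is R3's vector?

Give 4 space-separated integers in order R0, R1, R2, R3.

Answer: 0 1 0 7

Derivation:
Op 1: merge R3<->R2 -> R3=(0,0,0,0) R2=(0,0,0,0)
Op 2: inc R1 by 1 -> R1=(0,1,0,0) value=1
Op 3: inc R0 by 4 -> R0=(4,0,0,0) value=4
Op 4: merge R3<->R1 -> R3=(0,1,0,0) R1=(0,1,0,0)
Op 5: inc R0 by 3 -> R0=(7,0,0,0) value=7
Op 6: inc R3 by 1 -> R3=(0,1,0,1) value=2
Op 7: inc R3 by 5 -> R3=(0,1,0,6) value=7
Op 8: inc R3 by 1 -> R3=(0,1,0,7) value=8
Op 9: inc R0 by 5 -> R0=(12,0,0,0) value=12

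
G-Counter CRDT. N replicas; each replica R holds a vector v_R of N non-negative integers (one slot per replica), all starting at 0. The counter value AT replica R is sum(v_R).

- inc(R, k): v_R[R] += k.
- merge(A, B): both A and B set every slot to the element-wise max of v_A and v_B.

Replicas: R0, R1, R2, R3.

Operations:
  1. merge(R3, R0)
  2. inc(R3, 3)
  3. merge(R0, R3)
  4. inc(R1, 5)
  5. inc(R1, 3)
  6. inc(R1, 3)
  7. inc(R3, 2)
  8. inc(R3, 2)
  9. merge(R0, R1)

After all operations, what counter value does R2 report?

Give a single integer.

Op 1: merge R3<->R0 -> R3=(0,0,0,0) R0=(0,0,0,0)
Op 2: inc R3 by 3 -> R3=(0,0,0,3) value=3
Op 3: merge R0<->R3 -> R0=(0,0,0,3) R3=(0,0,0,3)
Op 4: inc R1 by 5 -> R1=(0,5,0,0) value=5
Op 5: inc R1 by 3 -> R1=(0,8,0,0) value=8
Op 6: inc R1 by 3 -> R1=(0,11,0,0) value=11
Op 7: inc R3 by 2 -> R3=(0,0,0,5) value=5
Op 8: inc R3 by 2 -> R3=(0,0,0,7) value=7
Op 9: merge R0<->R1 -> R0=(0,11,0,3) R1=(0,11,0,3)

Answer: 0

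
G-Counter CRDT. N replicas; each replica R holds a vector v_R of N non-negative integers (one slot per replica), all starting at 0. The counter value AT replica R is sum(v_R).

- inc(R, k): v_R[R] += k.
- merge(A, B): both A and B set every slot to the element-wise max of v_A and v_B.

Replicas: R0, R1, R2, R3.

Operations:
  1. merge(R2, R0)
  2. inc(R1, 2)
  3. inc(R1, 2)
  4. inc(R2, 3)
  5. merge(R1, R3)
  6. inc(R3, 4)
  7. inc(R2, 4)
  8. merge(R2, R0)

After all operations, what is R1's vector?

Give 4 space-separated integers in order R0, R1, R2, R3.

Op 1: merge R2<->R0 -> R2=(0,0,0,0) R0=(0,0,0,0)
Op 2: inc R1 by 2 -> R1=(0,2,0,0) value=2
Op 3: inc R1 by 2 -> R1=(0,4,0,0) value=4
Op 4: inc R2 by 3 -> R2=(0,0,3,0) value=3
Op 5: merge R1<->R3 -> R1=(0,4,0,0) R3=(0,4,0,0)
Op 6: inc R3 by 4 -> R3=(0,4,0,4) value=8
Op 7: inc R2 by 4 -> R2=(0,0,7,0) value=7
Op 8: merge R2<->R0 -> R2=(0,0,7,0) R0=(0,0,7,0)

Answer: 0 4 0 0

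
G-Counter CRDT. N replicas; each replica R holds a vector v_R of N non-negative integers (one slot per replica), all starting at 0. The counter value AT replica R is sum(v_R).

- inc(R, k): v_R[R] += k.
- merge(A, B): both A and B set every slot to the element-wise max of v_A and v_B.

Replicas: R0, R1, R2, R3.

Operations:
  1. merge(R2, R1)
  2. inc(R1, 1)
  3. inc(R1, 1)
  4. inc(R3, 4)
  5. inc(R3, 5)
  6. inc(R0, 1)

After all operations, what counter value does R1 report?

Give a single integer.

Op 1: merge R2<->R1 -> R2=(0,0,0,0) R1=(0,0,0,0)
Op 2: inc R1 by 1 -> R1=(0,1,0,0) value=1
Op 3: inc R1 by 1 -> R1=(0,2,0,0) value=2
Op 4: inc R3 by 4 -> R3=(0,0,0,4) value=4
Op 5: inc R3 by 5 -> R3=(0,0,0,9) value=9
Op 6: inc R0 by 1 -> R0=(1,0,0,0) value=1

Answer: 2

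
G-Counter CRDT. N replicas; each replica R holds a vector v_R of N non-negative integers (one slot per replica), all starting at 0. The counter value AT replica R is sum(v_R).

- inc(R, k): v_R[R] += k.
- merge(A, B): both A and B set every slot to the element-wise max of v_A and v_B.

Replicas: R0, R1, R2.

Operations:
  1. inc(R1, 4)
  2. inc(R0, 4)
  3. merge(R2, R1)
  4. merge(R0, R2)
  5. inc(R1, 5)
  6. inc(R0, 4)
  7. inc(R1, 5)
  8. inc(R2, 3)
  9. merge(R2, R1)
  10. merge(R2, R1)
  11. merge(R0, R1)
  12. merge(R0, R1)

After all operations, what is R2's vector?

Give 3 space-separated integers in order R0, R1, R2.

Op 1: inc R1 by 4 -> R1=(0,4,0) value=4
Op 2: inc R0 by 4 -> R0=(4,0,0) value=4
Op 3: merge R2<->R1 -> R2=(0,4,0) R1=(0,4,0)
Op 4: merge R0<->R2 -> R0=(4,4,0) R2=(4,4,0)
Op 5: inc R1 by 5 -> R1=(0,9,0) value=9
Op 6: inc R0 by 4 -> R0=(8,4,0) value=12
Op 7: inc R1 by 5 -> R1=(0,14,0) value=14
Op 8: inc R2 by 3 -> R2=(4,4,3) value=11
Op 9: merge R2<->R1 -> R2=(4,14,3) R1=(4,14,3)
Op 10: merge R2<->R1 -> R2=(4,14,3) R1=(4,14,3)
Op 11: merge R0<->R1 -> R0=(8,14,3) R1=(8,14,3)
Op 12: merge R0<->R1 -> R0=(8,14,3) R1=(8,14,3)

Answer: 4 14 3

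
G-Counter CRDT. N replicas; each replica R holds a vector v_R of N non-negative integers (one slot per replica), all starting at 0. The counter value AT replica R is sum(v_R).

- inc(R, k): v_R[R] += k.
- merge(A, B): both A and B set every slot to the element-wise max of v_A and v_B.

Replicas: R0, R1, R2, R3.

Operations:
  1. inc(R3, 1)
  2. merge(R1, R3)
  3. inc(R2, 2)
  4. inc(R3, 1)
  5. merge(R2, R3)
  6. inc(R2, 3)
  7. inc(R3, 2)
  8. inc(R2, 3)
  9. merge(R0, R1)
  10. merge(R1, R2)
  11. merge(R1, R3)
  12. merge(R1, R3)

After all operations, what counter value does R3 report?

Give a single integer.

Answer: 12

Derivation:
Op 1: inc R3 by 1 -> R3=(0,0,0,1) value=1
Op 2: merge R1<->R3 -> R1=(0,0,0,1) R3=(0,0,0,1)
Op 3: inc R2 by 2 -> R2=(0,0,2,0) value=2
Op 4: inc R3 by 1 -> R3=(0,0,0,2) value=2
Op 5: merge R2<->R3 -> R2=(0,0,2,2) R3=(0,0,2,2)
Op 6: inc R2 by 3 -> R2=(0,0,5,2) value=7
Op 7: inc R3 by 2 -> R3=(0,0,2,4) value=6
Op 8: inc R2 by 3 -> R2=(0,0,8,2) value=10
Op 9: merge R0<->R1 -> R0=(0,0,0,1) R1=(0,0,0,1)
Op 10: merge R1<->R2 -> R1=(0,0,8,2) R2=(0,0,8,2)
Op 11: merge R1<->R3 -> R1=(0,0,8,4) R3=(0,0,8,4)
Op 12: merge R1<->R3 -> R1=(0,0,8,4) R3=(0,0,8,4)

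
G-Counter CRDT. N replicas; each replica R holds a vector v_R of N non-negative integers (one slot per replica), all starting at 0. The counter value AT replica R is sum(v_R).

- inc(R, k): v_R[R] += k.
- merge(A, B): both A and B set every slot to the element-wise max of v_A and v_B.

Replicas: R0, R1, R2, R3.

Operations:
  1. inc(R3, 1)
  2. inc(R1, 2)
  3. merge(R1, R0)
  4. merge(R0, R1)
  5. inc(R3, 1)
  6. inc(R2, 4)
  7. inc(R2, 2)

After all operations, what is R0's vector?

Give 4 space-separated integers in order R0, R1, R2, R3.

Op 1: inc R3 by 1 -> R3=(0,0,0,1) value=1
Op 2: inc R1 by 2 -> R1=(0,2,0,0) value=2
Op 3: merge R1<->R0 -> R1=(0,2,0,0) R0=(0,2,0,0)
Op 4: merge R0<->R1 -> R0=(0,2,0,0) R1=(0,2,0,0)
Op 5: inc R3 by 1 -> R3=(0,0,0,2) value=2
Op 6: inc R2 by 4 -> R2=(0,0,4,0) value=4
Op 7: inc R2 by 2 -> R2=(0,0,6,0) value=6

Answer: 0 2 0 0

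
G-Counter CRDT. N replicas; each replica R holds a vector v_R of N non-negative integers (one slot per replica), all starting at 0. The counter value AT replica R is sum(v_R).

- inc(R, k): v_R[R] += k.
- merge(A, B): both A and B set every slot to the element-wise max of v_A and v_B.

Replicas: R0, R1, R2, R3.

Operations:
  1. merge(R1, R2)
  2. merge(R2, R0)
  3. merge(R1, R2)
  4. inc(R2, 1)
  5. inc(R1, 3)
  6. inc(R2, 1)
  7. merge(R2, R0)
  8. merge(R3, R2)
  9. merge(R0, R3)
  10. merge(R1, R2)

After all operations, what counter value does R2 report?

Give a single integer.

Op 1: merge R1<->R2 -> R1=(0,0,0,0) R2=(0,0,0,0)
Op 2: merge R2<->R0 -> R2=(0,0,0,0) R0=(0,0,0,0)
Op 3: merge R1<->R2 -> R1=(0,0,0,0) R2=(0,0,0,0)
Op 4: inc R2 by 1 -> R2=(0,0,1,0) value=1
Op 5: inc R1 by 3 -> R1=(0,3,0,0) value=3
Op 6: inc R2 by 1 -> R2=(0,0,2,0) value=2
Op 7: merge R2<->R0 -> R2=(0,0,2,0) R0=(0,0,2,0)
Op 8: merge R3<->R2 -> R3=(0,0,2,0) R2=(0,0,2,0)
Op 9: merge R0<->R3 -> R0=(0,0,2,0) R3=(0,0,2,0)
Op 10: merge R1<->R2 -> R1=(0,3,2,0) R2=(0,3,2,0)

Answer: 5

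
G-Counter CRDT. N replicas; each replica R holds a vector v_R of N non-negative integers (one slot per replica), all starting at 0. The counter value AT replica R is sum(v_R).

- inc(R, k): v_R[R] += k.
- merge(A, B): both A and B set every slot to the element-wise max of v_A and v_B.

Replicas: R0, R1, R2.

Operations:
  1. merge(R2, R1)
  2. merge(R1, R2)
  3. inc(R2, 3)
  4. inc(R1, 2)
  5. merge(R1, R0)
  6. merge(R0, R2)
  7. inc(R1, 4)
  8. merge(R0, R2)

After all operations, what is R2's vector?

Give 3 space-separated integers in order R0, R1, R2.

Op 1: merge R2<->R1 -> R2=(0,0,0) R1=(0,0,0)
Op 2: merge R1<->R2 -> R1=(0,0,0) R2=(0,0,0)
Op 3: inc R2 by 3 -> R2=(0,0,3) value=3
Op 4: inc R1 by 2 -> R1=(0,2,0) value=2
Op 5: merge R1<->R0 -> R1=(0,2,0) R0=(0,2,0)
Op 6: merge R0<->R2 -> R0=(0,2,3) R2=(0,2,3)
Op 7: inc R1 by 4 -> R1=(0,6,0) value=6
Op 8: merge R0<->R2 -> R0=(0,2,3) R2=(0,2,3)

Answer: 0 2 3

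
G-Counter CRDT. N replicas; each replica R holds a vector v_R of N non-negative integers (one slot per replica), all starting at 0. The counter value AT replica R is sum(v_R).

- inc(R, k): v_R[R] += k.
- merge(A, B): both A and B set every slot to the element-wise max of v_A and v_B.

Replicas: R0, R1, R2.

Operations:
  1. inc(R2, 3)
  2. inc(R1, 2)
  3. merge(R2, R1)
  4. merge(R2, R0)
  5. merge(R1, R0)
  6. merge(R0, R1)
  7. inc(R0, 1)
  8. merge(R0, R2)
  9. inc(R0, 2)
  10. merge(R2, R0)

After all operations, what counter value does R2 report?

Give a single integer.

Op 1: inc R2 by 3 -> R2=(0,0,3) value=3
Op 2: inc R1 by 2 -> R1=(0,2,0) value=2
Op 3: merge R2<->R1 -> R2=(0,2,3) R1=(0,2,3)
Op 4: merge R2<->R0 -> R2=(0,2,3) R0=(0,2,3)
Op 5: merge R1<->R0 -> R1=(0,2,3) R0=(0,2,3)
Op 6: merge R0<->R1 -> R0=(0,2,3) R1=(0,2,3)
Op 7: inc R0 by 1 -> R0=(1,2,3) value=6
Op 8: merge R0<->R2 -> R0=(1,2,3) R2=(1,2,3)
Op 9: inc R0 by 2 -> R0=(3,2,3) value=8
Op 10: merge R2<->R0 -> R2=(3,2,3) R0=(3,2,3)

Answer: 8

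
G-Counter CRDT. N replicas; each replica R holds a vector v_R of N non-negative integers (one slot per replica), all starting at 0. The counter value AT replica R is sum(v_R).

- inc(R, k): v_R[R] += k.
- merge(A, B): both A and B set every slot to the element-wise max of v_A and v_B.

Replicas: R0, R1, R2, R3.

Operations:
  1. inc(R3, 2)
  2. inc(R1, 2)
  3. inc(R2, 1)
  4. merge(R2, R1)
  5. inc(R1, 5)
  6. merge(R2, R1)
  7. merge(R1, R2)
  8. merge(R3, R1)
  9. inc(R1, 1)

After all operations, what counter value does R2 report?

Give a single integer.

Answer: 8

Derivation:
Op 1: inc R3 by 2 -> R3=(0,0,0,2) value=2
Op 2: inc R1 by 2 -> R1=(0,2,0,0) value=2
Op 3: inc R2 by 1 -> R2=(0,0,1,0) value=1
Op 4: merge R2<->R1 -> R2=(0,2,1,0) R1=(0,2,1,0)
Op 5: inc R1 by 5 -> R1=(0,7,1,0) value=8
Op 6: merge R2<->R1 -> R2=(0,7,1,0) R1=(0,7,1,0)
Op 7: merge R1<->R2 -> R1=(0,7,1,0) R2=(0,7,1,0)
Op 8: merge R3<->R1 -> R3=(0,7,1,2) R1=(0,7,1,2)
Op 9: inc R1 by 1 -> R1=(0,8,1,2) value=11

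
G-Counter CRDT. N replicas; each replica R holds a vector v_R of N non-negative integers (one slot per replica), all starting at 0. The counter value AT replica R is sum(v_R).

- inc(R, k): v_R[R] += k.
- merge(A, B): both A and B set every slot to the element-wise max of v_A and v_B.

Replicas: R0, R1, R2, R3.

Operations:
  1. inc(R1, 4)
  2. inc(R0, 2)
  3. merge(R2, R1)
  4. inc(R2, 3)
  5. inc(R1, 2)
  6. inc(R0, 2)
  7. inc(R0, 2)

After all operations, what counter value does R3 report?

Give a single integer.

Op 1: inc R1 by 4 -> R1=(0,4,0,0) value=4
Op 2: inc R0 by 2 -> R0=(2,0,0,0) value=2
Op 3: merge R2<->R1 -> R2=(0,4,0,0) R1=(0,4,0,0)
Op 4: inc R2 by 3 -> R2=(0,4,3,0) value=7
Op 5: inc R1 by 2 -> R1=(0,6,0,0) value=6
Op 6: inc R0 by 2 -> R0=(4,0,0,0) value=4
Op 7: inc R0 by 2 -> R0=(6,0,0,0) value=6

Answer: 0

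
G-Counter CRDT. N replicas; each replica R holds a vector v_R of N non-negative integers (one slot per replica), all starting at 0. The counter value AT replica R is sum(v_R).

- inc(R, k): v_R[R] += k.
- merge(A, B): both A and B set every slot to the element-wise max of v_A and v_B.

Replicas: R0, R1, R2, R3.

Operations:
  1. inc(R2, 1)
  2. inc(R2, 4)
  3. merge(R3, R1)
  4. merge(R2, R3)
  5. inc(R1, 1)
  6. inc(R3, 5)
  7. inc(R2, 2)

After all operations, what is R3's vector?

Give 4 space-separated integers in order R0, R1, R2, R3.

Op 1: inc R2 by 1 -> R2=(0,0,1,0) value=1
Op 2: inc R2 by 4 -> R2=(0,0,5,0) value=5
Op 3: merge R3<->R1 -> R3=(0,0,0,0) R1=(0,0,0,0)
Op 4: merge R2<->R3 -> R2=(0,0,5,0) R3=(0,0,5,0)
Op 5: inc R1 by 1 -> R1=(0,1,0,0) value=1
Op 6: inc R3 by 5 -> R3=(0,0,5,5) value=10
Op 7: inc R2 by 2 -> R2=(0,0,7,0) value=7

Answer: 0 0 5 5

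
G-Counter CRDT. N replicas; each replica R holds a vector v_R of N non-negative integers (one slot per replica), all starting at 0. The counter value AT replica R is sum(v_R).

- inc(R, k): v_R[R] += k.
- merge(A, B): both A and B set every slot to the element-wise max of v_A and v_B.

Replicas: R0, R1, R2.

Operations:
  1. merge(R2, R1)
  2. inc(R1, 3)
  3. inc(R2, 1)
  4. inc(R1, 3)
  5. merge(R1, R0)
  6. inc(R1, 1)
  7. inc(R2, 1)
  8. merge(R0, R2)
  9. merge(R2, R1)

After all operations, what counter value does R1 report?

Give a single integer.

Answer: 9

Derivation:
Op 1: merge R2<->R1 -> R2=(0,0,0) R1=(0,0,0)
Op 2: inc R1 by 3 -> R1=(0,3,0) value=3
Op 3: inc R2 by 1 -> R2=(0,0,1) value=1
Op 4: inc R1 by 3 -> R1=(0,6,0) value=6
Op 5: merge R1<->R0 -> R1=(0,6,0) R0=(0,6,0)
Op 6: inc R1 by 1 -> R1=(0,7,0) value=7
Op 7: inc R2 by 1 -> R2=(0,0,2) value=2
Op 8: merge R0<->R2 -> R0=(0,6,2) R2=(0,6,2)
Op 9: merge R2<->R1 -> R2=(0,7,2) R1=(0,7,2)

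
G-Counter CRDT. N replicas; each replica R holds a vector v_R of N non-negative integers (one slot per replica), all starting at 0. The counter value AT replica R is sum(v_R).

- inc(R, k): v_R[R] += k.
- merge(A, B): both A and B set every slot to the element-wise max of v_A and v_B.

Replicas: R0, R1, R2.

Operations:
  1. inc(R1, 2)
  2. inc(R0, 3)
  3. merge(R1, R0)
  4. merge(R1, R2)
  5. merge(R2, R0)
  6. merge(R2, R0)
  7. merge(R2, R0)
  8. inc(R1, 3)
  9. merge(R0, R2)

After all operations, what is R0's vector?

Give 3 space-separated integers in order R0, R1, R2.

Answer: 3 2 0

Derivation:
Op 1: inc R1 by 2 -> R1=(0,2,0) value=2
Op 2: inc R0 by 3 -> R0=(3,0,0) value=3
Op 3: merge R1<->R0 -> R1=(3,2,0) R0=(3,2,0)
Op 4: merge R1<->R2 -> R1=(3,2,0) R2=(3,2,0)
Op 5: merge R2<->R0 -> R2=(3,2,0) R0=(3,2,0)
Op 6: merge R2<->R0 -> R2=(3,2,0) R0=(3,2,0)
Op 7: merge R2<->R0 -> R2=(3,2,0) R0=(3,2,0)
Op 8: inc R1 by 3 -> R1=(3,5,0) value=8
Op 9: merge R0<->R2 -> R0=(3,2,0) R2=(3,2,0)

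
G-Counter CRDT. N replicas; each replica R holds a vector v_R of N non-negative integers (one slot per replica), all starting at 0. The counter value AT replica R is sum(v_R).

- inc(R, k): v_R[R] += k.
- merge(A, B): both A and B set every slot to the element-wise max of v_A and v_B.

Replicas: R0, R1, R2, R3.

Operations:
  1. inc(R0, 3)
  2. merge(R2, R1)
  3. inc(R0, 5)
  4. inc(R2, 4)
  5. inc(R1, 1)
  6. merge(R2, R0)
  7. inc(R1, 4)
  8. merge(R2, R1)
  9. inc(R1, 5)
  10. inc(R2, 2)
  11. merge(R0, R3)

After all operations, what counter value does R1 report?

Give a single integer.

Answer: 22

Derivation:
Op 1: inc R0 by 3 -> R0=(3,0,0,0) value=3
Op 2: merge R2<->R1 -> R2=(0,0,0,0) R1=(0,0,0,0)
Op 3: inc R0 by 5 -> R0=(8,0,0,0) value=8
Op 4: inc R2 by 4 -> R2=(0,0,4,0) value=4
Op 5: inc R1 by 1 -> R1=(0,1,0,0) value=1
Op 6: merge R2<->R0 -> R2=(8,0,4,0) R0=(8,0,4,0)
Op 7: inc R1 by 4 -> R1=(0,5,0,0) value=5
Op 8: merge R2<->R1 -> R2=(8,5,4,0) R1=(8,5,4,0)
Op 9: inc R1 by 5 -> R1=(8,10,4,0) value=22
Op 10: inc R2 by 2 -> R2=(8,5,6,0) value=19
Op 11: merge R0<->R3 -> R0=(8,0,4,0) R3=(8,0,4,0)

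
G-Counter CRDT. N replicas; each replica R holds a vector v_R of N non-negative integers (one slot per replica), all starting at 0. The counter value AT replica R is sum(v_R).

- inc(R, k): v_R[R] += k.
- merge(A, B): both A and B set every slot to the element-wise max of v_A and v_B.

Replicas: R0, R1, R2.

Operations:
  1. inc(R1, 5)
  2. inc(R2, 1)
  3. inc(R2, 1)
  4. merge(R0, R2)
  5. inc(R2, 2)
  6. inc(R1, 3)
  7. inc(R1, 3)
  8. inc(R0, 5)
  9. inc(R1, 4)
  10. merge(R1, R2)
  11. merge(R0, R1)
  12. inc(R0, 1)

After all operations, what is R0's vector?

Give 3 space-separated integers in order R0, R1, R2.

Answer: 6 15 4

Derivation:
Op 1: inc R1 by 5 -> R1=(0,5,0) value=5
Op 2: inc R2 by 1 -> R2=(0,0,1) value=1
Op 3: inc R2 by 1 -> R2=(0,0,2) value=2
Op 4: merge R0<->R2 -> R0=(0,0,2) R2=(0,0,2)
Op 5: inc R2 by 2 -> R2=(0,0,4) value=4
Op 6: inc R1 by 3 -> R1=(0,8,0) value=8
Op 7: inc R1 by 3 -> R1=(0,11,0) value=11
Op 8: inc R0 by 5 -> R0=(5,0,2) value=7
Op 9: inc R1 by 4 -> R1=(0,15,0) value=15
Op 10: merge R1<->R2 -> R1=(0,15,4) R2=(0,15,4)
Op 11: merge R0<->R1 -> R0=(5,15,4) R1=(5,15,4)
Op 12: inc R0 by 1 -> R0=(6,15,4) value=25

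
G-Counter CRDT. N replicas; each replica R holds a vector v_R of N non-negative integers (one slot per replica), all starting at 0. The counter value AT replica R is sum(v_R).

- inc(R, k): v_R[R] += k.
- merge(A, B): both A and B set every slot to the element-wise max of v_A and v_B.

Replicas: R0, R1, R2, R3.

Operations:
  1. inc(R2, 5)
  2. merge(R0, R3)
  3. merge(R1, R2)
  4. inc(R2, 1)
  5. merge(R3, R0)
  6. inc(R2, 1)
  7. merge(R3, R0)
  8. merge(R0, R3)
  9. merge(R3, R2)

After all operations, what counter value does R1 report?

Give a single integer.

Answer: 5

Derivation:
Op 1: inc R2 by 5 -> R2=(0,0,5,0) value=5
Op 2: merge R0<->R3 -> R0=(0,0,0,0) R3=(0,0,0,0)
Op 3: merge R1<->R2 -> R1=(0,0,5,0) R2=(0,0,5,0)
Op 4: inc R2 by 1 -> R2=(0,0,6,0) value=6
Op 5: merge R3<->R0 -> R3=(0,0,0,0) R0=(0,0,0,0)
Op 6: inc R2 by 1 -> R2=(0,0,7,0) value=7
Op 7: merge R3<->R0 -> R3=(0,0,0,0) R0=(0,0,0,0)
Op 8: merge R0<->R3 -> R0=(0,0,0,0) R3=(0,0,0,0)
Op 9: merge R3<->R2 -> R3=(0,0,7,0) R2=(0,0,7,0)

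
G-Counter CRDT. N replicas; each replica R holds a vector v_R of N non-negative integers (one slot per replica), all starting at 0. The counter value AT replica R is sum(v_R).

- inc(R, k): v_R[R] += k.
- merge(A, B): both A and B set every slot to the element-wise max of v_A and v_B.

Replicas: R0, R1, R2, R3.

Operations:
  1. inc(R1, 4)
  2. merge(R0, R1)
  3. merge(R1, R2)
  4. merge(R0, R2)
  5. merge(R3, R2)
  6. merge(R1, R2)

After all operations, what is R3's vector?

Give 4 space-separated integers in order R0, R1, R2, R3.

Op 1: inc R1 by 4 -> R1=(0,4,0,0) value=4
Op 2: merge R0<->R1 -> R0=(0,4,0,0) R1=(0,4,0,0)
Op 3: merge R1<->R2 -> R1=(0,4,0,0) R2=(0,4,0,0)
Op 4: merge R0<->R2 -> R0=(0,4,0,0) R2=(0,4,0,0)
Op 5: merge R3<->R2 -> R3=(0,4,0,0) R2=(0,4,0,0)
Op 6: merge R1<->R2 -> R1=(0,4,0,0) R2=(0,4,0,0)

Answer: 0 4 0 0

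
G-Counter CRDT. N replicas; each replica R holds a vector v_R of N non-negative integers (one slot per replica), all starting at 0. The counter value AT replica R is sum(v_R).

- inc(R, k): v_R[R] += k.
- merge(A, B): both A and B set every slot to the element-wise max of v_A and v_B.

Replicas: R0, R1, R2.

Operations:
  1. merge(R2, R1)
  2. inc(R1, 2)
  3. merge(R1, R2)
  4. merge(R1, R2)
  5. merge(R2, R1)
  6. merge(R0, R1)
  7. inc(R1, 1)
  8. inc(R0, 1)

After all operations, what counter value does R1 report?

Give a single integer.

Answer: 3

Derivation:
Op 1: merge R2<->R1 -> R2=(0,0,0) R1=(0,0,0)
Op 2: inc R1 by 2 -> R1=(0,2,0) value=2
Op 3: merge R1<->R2 -> R1=(0,2,0) R2=(0,2,0)
Op 4: merge R1<->R2 -> R1=(0,2,0) R2=(0,2,0)
Op 5: merge R2<->R1 -> R2=(0,2,0) R1=(0,2,0)
Op 6: merge R0<->R1 -> R0=(0,2,0) R1=(0,2,0)
Op 7: inc R1 by 1 -> R1=(0,3,0) value=3
Op 8: inc R0 by 1 -> R0=(1,2,0) value=3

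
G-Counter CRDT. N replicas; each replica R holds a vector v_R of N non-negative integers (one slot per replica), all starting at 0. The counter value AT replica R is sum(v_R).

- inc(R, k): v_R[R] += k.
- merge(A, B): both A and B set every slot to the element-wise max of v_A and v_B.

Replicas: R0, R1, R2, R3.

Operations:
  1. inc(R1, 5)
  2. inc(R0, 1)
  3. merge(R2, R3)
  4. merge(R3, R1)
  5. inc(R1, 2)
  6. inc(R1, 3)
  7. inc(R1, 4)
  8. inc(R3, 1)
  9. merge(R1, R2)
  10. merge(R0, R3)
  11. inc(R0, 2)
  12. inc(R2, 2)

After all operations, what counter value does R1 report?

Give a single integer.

Answer: 14

Derivation:
Op 1: inc R1 by 5 -> R1=(0,5,0,0) value=5
Op 2: inc R0 by 1 -> R0=(1,0,0,0) value=1
Op 3: merge R2<->R3 -> R2=(0,0,0,0) R3=(0,0,0,0)
Op 4: merge R3<->R1 -> R3=(0,5,0,0) R1=(0,5,0,0)
Op 5: inc R1 by 2 -> R1=(0,7,0,0) value=7
Op 6: inc R1 by 3 -> R1=(0,10,0,0) value=10
Op 7: inc R1 by 4 -> R1=(0,14,0,0) value=14
Op 8: inc R3 by 1 -> R3=(0,5,0,1) value=6
Op 9: merge R1<->R2 -> R1=(0,14,0,0) R2=(0,14,0,0)
Op 10: merge R0<->R3 -> R0=(1,5,0,1) R3=(1,5,0,1)
Op 11: inc R0 by 2 -> R0=(3,5,0,1) value=9
Op 12: inc R2 by 2 -> R2=(0,14,2,0) value=16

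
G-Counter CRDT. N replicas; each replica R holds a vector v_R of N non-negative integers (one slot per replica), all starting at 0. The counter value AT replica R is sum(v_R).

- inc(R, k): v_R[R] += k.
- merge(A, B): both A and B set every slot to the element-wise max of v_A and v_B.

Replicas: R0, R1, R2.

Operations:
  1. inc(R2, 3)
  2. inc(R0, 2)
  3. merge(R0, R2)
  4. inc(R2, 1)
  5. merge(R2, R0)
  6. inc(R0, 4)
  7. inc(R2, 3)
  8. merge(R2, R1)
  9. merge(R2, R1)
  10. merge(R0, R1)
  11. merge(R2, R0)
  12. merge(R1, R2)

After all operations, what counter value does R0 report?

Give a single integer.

Answer: 13

Derivation:
Op 1: inc R2 by 3 -> R2=(0,0,3) value=3
Op 2: inc R0 by 2 -> R0=(2,0,0) value=2
Op 3: merge R0<->R2 -> R0=(2,0,3) R2=(2,0,3)
Op 4: inc R2 by 1 -> R2=(2,0,4) value=6
Op 5: merge R2<->R0 -> R2=(2,0,4) R0=(2,0,4)
Op 6: inc R0 by 4 -> R0=(6,0,4) value=10
Op 7: inc R2 by 3 -> R2=(2,0,7) value=9
Op 8: merge R2<->R1 -> R2=(2,0,7) R1=(2,0,7)
Op 9: merge R2<->R1 -> R2=(2,0,7) R1=(2,0,7)
Op 10: merge R0<->R1 -> R0=(6,0,7) R1=(6,0,7)
Op 11: merge R2<->R0 -> R2=(6,0,7) R0=(6,0,7)
Op 12: merge R1<->R2 -> R1=(6,0,7) R2=(6,0,7)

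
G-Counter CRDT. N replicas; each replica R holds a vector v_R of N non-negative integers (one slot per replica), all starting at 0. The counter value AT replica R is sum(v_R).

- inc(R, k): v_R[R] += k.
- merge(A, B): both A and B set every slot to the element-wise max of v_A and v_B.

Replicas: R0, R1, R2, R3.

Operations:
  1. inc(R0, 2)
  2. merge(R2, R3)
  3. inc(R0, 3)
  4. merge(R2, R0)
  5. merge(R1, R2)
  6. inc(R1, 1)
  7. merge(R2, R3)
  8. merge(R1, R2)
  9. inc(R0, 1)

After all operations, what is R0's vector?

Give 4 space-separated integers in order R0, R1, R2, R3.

Op 1: inc R0 by 2 -> R0=(2,0,0,0) value=2
Op 2: merge R2<->R3 -> R2=(0,0,0,0) R3=(0,0,0,0)
Op 3: inc R0 by 3 -> R0=(5,0,0,0) value=5
Op 4: merge R2<->R0 -> R2=(5,0,0,0) R0=(5,0,0,0)
Op 5: merge R1<->R2 -> R1=(5,0,0,0) R2=(5,0,0,0)
Op 6: inc R1 by 1 -> R1=(5,1,0,0) value=6
Op 7: merge R2<->R3 -> R2=(5,0,0,0) R3=(5,0,0,0)
Op 8: merge R1<->R2 -> R1=(5,1,0,0) R2=(5,1,0,0)
Op 9: inc R0 by 1 -> R0=(6,0,0,0) value=6

Answer: 6 0 0 0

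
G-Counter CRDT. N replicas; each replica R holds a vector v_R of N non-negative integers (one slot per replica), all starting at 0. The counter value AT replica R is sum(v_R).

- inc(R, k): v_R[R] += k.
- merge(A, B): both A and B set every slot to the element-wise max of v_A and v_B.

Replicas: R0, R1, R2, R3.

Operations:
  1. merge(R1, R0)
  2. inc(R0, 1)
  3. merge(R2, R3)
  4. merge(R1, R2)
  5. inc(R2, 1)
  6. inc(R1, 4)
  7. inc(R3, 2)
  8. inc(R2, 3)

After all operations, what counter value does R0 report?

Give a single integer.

Op 1: merge R1<->R0 -> R1=(0,0,0,0) R0=(0,0,0,0)
Op 2: inc R0 by 1 -> R0=(1,0,0,0) value=1
Op 3: merge R2<->R3 -> R2=(0,0,0,0) R3=(0,0,0,0)
Op 4: merge R1<->R2 -> R1=(0,0,0,0) R2=(0,0,0,0)
Op 5: inc R2 by 1 -> R2=(0,0,1,0) value=1
Op 6: inc R1 by 4 -> R1=(0,4,0,0) value=4
Op 7: inc R3 by 2 -> R3=(0,0,0,2) value=2
Op 8: inc R2 by 3 -> R2=(0,0,4,0) value=4

Answer: 1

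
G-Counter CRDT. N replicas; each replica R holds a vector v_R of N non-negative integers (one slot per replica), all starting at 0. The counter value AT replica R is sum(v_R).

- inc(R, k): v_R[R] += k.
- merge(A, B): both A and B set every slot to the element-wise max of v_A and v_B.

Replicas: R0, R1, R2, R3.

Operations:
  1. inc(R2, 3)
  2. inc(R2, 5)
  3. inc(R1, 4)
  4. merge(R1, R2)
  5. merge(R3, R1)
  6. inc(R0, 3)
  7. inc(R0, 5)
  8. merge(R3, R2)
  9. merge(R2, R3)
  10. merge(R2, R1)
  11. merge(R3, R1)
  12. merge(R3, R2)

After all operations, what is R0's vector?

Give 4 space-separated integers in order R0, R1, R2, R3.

Op 1: inc R2 by 3 -> R2=(0,0,3,0) value=3
Op 2: inc R2 by 5 -> R2=(0,0,8,0) value=8
Op 3: inc R1 by 4 -> R1=(0,4,0,0) value=4
Op 4: merge R1<->R2 -> R1=(0,4,8,0) R2=(0,4,8,0)
Op 5: merge R3<->R1 -> R3=(0,4,8,0) R1=(0,4,8,0)
Op 6: inc R0 by 3 -> R0=(3,0,0,0) value=3
Op 7: inc R0 by 5 -> R0=(8,0,0,0) value=8
Op 8: merge R3<->R2 -> R3=(0,4,8,0) R2=(0,4,8,0)
Op 9: merge R2<->R3 -> R2=(0,4,8,0) R3=(0,4,8,0)
Op 10: merge R2<->R1 -> R2=(0,4,8,0) R1=(0,4,8,0)
Op 11: merge R3<->R1 -> R3=(0,4,8,0) R1=(0,4,8,0)
Op 12: merge R3<->R2 -> R3=(0,4,8,0) R2=(0,4,8,0)

Answer: 8 0 0 0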